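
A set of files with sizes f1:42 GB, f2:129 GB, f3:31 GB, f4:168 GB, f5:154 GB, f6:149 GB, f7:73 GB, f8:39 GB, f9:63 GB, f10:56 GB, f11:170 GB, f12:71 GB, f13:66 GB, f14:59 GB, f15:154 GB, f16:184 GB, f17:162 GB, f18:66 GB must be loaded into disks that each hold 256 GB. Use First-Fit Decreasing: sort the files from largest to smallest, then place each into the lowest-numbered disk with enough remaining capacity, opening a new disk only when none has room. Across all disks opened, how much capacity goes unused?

212

Sorted descending: 184, 170, 168, 162, 154, 154, 149, 129, 73, 71, 66, 66, 63, 59, 56, 42, 39, 31.
Put 184 GB in disk 1; 72 GB remain.
Put 170 GB in disk 2; 86 GB remain.
Put 168 GB in disk 3; 88 GB remain.
Put 162 GB in disk 4; 94 GB remain.
Put 154 GB in disk 5; 102 GB remain.
Put 154 GB in disk 6; 102 GB remain.
Put 149 GB in disk 7; 107 GB remain.
Put 129 GB in disk 8; 127 GB remain.
Put 73 GB in disk 2; 13 GB remain.
Put 71 GB in disk 1; 1 GB remain.
Put 66 GB in disk 3; 22 GB remain.
Put 66 GB in disk 4; 28 GB remain.
Put 63 GB in disk 5; 39 GB remain.
Put 59 GB in disk 6; 43 GB remain.
Put 56 GB in disk 7; 51 GB remain.
Put 42 GB in disk 6; 1 GB remain.
Put 39 GB in disk 5; 0 GB remain.
Put 31 GB in disk 7; 20 GB remain.
8 disks × 256 GB = 2048 GB; used 1836 GB; unused 212 GB.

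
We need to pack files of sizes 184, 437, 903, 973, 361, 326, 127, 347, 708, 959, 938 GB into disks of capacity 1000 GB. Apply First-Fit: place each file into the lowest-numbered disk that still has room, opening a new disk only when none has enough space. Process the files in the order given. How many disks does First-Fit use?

184 GB → disk 1 (remaining 816 GB)
437 GB → disk 1 (remaining 379 GB)
903 GB → disk 2 (remaining 97 GB)
973 GB → disk 3 (remaining 27 GB)
361 GB → disk 1 (remaining 18 GB)
326 GB → disk 4 (remaining 674 GB)
127 GB → disk 4 (remaining 547 GB)
347 GB → disk 4 (remaining 200 GB)
708 GB → disk 5 (remaining 292 GB)
959 GB → disk 6 (remaining 41 GB)
938 GB → disk 7 (remaining 62 GB)
Final disks: [184,437,361] [903] [973] [326,127,347] [708] [959] [938].

7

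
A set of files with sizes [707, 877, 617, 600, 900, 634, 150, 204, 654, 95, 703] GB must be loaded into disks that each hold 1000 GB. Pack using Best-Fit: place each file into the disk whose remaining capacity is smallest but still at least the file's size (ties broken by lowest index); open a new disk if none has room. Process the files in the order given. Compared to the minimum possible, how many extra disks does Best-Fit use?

0

Best-Fit: [707,150] [877] [617] [600] [900,95] [634,204] [654] [703] → 8 disks.
8 files exceed 500 GB (half the capacity), and no two of those can share a disk, so at least 8 disks are needed.
So 8 is already optimal.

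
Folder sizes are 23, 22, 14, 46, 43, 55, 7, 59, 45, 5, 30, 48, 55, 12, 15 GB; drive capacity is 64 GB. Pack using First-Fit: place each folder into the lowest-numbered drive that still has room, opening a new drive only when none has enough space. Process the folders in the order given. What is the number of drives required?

9

23 GB → drive 1 (remaining 41 GB)
22 GB → drive 1 (remaining 19 GB)
14 GB → drive 1 (remaining 5 GB)
46 GB → drive 2 (remaining 18 GB)
43 GB → drive 3 (remaining 21 GB)
55 GB → drive 4 (remaining 9 GB)
7 GB → drive 2 (remaining 11 GB)
59 GB → drive 5 (remaining 5 GB)
45 GB → drive 6 (remaining 19 GB)
5 GB → drive 1 (remaining 0 GB)
30 GB → drive 7 (remaining 34 GB)
48 GB → drive 8 (remaining 16 GB)
55 GB → drive 9 (remaining 9 GB)
12 GB → drive 3 (remaining 9 GB)
15 GB → drive 6 (remaining 4 GB)
Final drives: [23,22,14,5] [46,7] [43,12] [55] [59] [45,15] [30] [48] [55].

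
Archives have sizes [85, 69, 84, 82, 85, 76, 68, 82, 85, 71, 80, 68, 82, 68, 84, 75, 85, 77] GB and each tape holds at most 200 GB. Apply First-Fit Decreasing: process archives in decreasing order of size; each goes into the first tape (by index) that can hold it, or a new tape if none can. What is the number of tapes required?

Sorted descending: 85, 85, 85, 85, 84, 84, 82, 82, 82, 80, 77, 76, 75, 71, 69, 68, 68, 68.
85 GB → tape 1 (remaining 115 GB)
85 GB → tape 1 (remaining 30 GB)
85 GB → tape 2 (remaining 115 GB)
85 GB → tape 2 (remaining 30 GB)
84 GB → tape 3 (remaining 116 GB)
84 GB → tape 3 (remaining 32 GB)
82 GB → tape 4 (remaining 118 GB)
82 GB → tape 4 (remaining 36 GB)
82 GB → tape 5 (remaining 118 GB)
80 GB → tape 5 (remaining 38 GB)
77 GB → tape 6 (remaining 123 GB)
76 GB → tape 6 (remaining 47 GB)
75 GB → tape 7 (remaining 125 GB)
71 GB → tape 7 (remaining 54 GB)
69 GB → tape 8 (remaining 131 GB)
68 GB → tape 8 (remaining 63 GB)
68 GB → tape 9 (remaining 132 GB)
68 GB → tape 9 (remaining 64 GB)
Final tapes: [85,85] [85,85] [84,84] [82,82] [82,80] [77,76] [75,71] [69,68] [68,68].

9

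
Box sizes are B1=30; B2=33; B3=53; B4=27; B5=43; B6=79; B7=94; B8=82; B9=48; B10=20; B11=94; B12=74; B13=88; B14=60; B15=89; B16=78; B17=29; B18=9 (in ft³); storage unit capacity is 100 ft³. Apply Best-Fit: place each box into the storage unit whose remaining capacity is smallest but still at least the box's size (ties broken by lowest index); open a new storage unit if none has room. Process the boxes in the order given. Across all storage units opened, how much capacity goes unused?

B1 (30 ft³) → storage unit 1 (remaining 70 ft³)
B2 (33 ft³) → storage unit 1 (remaining 37 ft³)
B3 (53 ft³) → storage unit 2 (remaining 47 ft³)
B4 (27 ft³) → storage unit 1 (remaining 10 ft³)
B5 (43 ft³) → storage unit 2 (remaining 4 ft³)
B6 (79 ft³) → storage unit 3 (remaining 21 ft³)
B7 (94 ft³) → storage unit 4 (remaining 6 ft³)
B8 (82 ft³) → storage unit 5 (remaining 18 ft³)
B9 (48 ft³) → storage unit 6 (remaining 52 ft³)
B10 (20 ft³) → storage unit 3 (remaining 1 ft³)
B11 (94 ft³) → storage unit 7 (remaining 6 ft³)
B12 (74 ft³) → storage unit 8 (remaining 26 ft³)
B13 (88 ft³) → storage unit 9 (remaining 12 ft³)
B14 (60 ft³) → storage unit 10 (remaining 40 ft³)
B15 (89 ft³) → storage unit 11 (remaining 11 ft³)
B16 (78 ft³) → storage unit 12 (remaining 22 ft³)
B17 (29 ft³) → storage unit 10 (remaining 11 ft³)
B18 (9 ft³) → storage unit 1 (remaining 1 ft³)
12 storage units × 100 ft³ = 1200 ft³; used 1030 ft³; unused 170 ft³.

170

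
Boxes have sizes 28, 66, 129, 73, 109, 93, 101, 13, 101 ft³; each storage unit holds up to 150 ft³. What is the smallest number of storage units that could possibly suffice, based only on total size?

5

Total size = 28 + 66 + 129 + 73 + 109 + 93 + 101 + 13 + 101 = 713 ft³.
⌈713 / 150⌉ = 5.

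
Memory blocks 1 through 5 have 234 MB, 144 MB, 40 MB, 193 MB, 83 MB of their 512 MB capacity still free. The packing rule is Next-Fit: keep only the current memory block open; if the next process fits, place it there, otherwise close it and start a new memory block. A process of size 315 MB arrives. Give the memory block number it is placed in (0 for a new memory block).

Next-Fit only looks at memory block 5, which has 83 MB free.
315 MB does not fit, so a new memory block is opened.

0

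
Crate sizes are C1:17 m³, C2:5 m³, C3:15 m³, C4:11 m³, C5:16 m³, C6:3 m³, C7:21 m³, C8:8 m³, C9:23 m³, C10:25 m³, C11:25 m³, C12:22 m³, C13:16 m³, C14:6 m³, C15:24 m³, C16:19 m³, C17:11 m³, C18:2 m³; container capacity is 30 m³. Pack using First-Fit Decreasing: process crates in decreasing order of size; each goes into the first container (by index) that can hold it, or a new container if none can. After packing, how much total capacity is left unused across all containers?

Sorted descending: 25, 25, 24, 23, 22, 21, 19, 17, 16, 16, 15, 11, 11, 8, 6, 5, 3, 2.
25 m³ → container 1 (remaining 5 m³)
25 m³ → container 2 (remaining 5 m³)
24 m³ → container 3 (remaining 6 m³)
23 m³ → container 4 (remaining 7 m³)
22 m³ → container 5 (remaining 8 m³)
21 m³ → container 6 (remaining 9 m³)
19 m³ → container 7 (remaining 11 m³)
17 m³ → container 8 (remaining 13 m³)
16 m³ → container 9 (remaining 14 m³)
16 m³ → container 10 (remaining 14 m³)
15 m³ → container 11 (remaining 15 m³)
11 m³ → container 7 (remaining 0 m³)
11 m³ → container 8 (remaining 2 m³)
8 m³ → container 5 (remaining 0 m³)
6 m³ → container 3 (remaining 0 m³)
5 m³ → container 1 (remaining 0 m³)
3 m³ → container 2 (remaining 2 m³)
2 m³ → container 2 (remaining 0 m³)
11 containers × 30 m³ = 330 m³; used 269 m³; unused 61 m³.

61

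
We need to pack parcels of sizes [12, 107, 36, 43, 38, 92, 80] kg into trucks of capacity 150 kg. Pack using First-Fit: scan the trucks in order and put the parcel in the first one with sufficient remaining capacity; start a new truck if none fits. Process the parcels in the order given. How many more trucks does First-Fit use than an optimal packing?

First-Fit: [12,107] [36,43,38] [92] [80] → 4 trucks.
Total size 408 kg; any packing needs at least ⌈408/150⌉ = 3 trucks.
An optimal packing achieves that bound: [107,43] [92,38,12] [80,36] → 3 trucks.
Excess: 4 − 3 = 1.

1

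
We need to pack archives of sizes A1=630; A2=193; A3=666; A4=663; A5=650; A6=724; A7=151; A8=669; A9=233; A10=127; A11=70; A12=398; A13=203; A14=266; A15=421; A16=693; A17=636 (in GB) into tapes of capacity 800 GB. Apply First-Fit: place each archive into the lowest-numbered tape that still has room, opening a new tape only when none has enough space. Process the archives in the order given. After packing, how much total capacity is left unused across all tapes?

Put A1 (630 GB) in tape 1; 170 GB remain.
Put A2 (193 GB) in tape 2; 607 GB remain.
Put A3 (666 GB) in tape 3; 134 GB remain.
Put A4 (663 GB) in tape 4; 137 GB remain.
Put A5 (650 GB) in tape 5; 150 GB remain.
Put A6 (724 GB) in tape 6; 76 GB remain.
Put A7 (151 GB) in tape 1; 19 GB remain.
Put A8 (669 GB) in tape 7; 131 GB remain.
Put A9 (233 GB) in tape 2; 374 GB remain.
Put A10 (127 GB) in tape 2; 247 GB remain.
Put A11 (70 GB) in tape 2; 177 GB remain.
Put A12 (398 GB) in tape 8; 402 GB remain.
Put A13 (203 GB) in tape 8; 199 GB remain.
Put A14 (266 GB) in tape 9; 534 GB remain.
Put A15 (421 GB) in tape 9; 113 GB remain.
Put A16 (693 GB) in tape 10; 107 GB remain.
Put A17 (636 GB) in tape 11; 164 GB remain.
11 tapes × 800 GB = 8800 GB; used 7393 GB; unused 1407 GB.

1407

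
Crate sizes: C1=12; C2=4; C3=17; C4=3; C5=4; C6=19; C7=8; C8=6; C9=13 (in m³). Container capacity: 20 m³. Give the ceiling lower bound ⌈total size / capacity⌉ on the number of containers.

5 containers

Total size = 12 + 4 + 17 + 3 + 4 + 19 + 8 + 6 + 13 = 86 m³.
⌈86 / 20⌉ = 5.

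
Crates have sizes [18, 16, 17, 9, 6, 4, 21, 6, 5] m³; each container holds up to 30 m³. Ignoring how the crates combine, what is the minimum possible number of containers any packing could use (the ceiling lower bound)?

4

Total size = 18 + 16 + 17 + 9 + 6 + 4 + 21 + 6 + 5 = 102 m³.
⌈102 / 30⌉ = 4.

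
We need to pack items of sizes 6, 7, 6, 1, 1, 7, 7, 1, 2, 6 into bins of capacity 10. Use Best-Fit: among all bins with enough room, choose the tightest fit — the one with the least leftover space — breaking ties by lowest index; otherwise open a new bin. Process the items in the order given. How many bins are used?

bin 1: place 6, 4 left
bin 2: place 7, 3 left
bin 3: place 6, 4 left
bin 2: place 1, 2 left
bin 2: place 1, 1 left
bin 4: place 7, 3 left
bin 5: place 7, 3 left
bin 2: place 1, 0 left
bin 4: place 2, 1 left
bin 6: place 6, 4 left

6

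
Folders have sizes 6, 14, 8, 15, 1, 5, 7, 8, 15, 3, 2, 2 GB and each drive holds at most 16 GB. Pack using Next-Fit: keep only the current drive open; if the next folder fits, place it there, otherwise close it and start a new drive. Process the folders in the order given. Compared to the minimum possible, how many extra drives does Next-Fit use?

Next-Fit: [6] [14] [8] [15,1] [5,7] [8] [15] [3,2,2] → 8 drives.
Total size 86 GB; any packing needs at least ⌈86/16⌉ = 6 drives.
An optimal packing achieves that bound: [15,1] [15] [14,2] [8,8] [7,6,3] [5,2] → 6 drives.
Excess: 8 − 6 = 2.

2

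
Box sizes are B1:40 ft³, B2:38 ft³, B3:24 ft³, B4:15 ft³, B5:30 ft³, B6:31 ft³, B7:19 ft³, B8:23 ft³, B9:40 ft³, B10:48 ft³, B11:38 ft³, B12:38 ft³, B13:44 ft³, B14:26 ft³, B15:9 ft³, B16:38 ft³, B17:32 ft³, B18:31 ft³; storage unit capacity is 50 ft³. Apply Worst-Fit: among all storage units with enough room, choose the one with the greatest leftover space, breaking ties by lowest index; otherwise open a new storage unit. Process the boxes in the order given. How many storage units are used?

Put B1 (40 ft³) in storage unit 1; 10 ft³ remain.
Put B2 (38 ft³) in storage unit 2; 12 ft³ remain.
Put B3 (24 ft³) in storage unit 3; 26 ft³ remain.
Put B4 (15 ft³) in storage unit 3; 11 ft³ remain.
Put B5 (30 ft³) in storage unit 4; 20 ft³ remain.
Put B6 (31 ft³) in storage unit 5; 19 ft³ remain.
Put B7 (19 ft³) in storage unit 4; 1 ft³ remain.
Put B8 (23 ft³) in storage unit 6; 27 ft³ remain.
Put B9 (40 ft³) in storage unit 7; 10 ft³ remain.
Put B10 (48 ft³) in storage unit 8; 2 ft³ remain.
Put B11 (38 ft³) in storage unit 9; 12 ft³ remain.
Put B12 (38 ft³) in storage unit 10; 12 ft³ remain.
Put B13 (44 ft³) in storage unit 11; 6 ft³ remain.
Put B14 (26 ft³) in storage unit 6; 1 ft³ remain.
Put B15 (9 ft³) in storage unit 5; 10 ft³ remain.
Put B16 (38 ft³) in storage unit 12; 12 ft³ remain.
Put B17 (32 ft³) in storage unit 13; 18 ft³ remain.
Put B18 (31 ft³) in storage unit 14; 19 ft³ remain.

14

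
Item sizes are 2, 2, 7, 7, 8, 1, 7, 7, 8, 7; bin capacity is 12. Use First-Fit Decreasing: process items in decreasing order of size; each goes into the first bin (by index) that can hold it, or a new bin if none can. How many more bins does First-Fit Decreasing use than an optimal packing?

0

First-Fit Decreasing: [8,2,2] [8,1] [7] [7] [7] [7] [7] → 7 bins.
7 items exceed 6 (half the capacity), and no two of those can share a bin, so at least 7 bins are needed.
So 7 is already optimal.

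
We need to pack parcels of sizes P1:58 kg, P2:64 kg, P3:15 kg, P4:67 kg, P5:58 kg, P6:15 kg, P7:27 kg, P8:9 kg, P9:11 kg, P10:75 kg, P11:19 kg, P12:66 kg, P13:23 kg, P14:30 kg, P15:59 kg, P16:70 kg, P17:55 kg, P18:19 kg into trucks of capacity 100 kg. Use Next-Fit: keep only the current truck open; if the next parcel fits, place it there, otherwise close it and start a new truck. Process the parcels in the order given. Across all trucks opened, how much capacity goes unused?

Put P1 (58 kg) in truck 1; 42 kg remain.
Put P2 (64 kg) in truck 2; 36 kg remain.
Put P3 (15 kg) in truck 2; 21 kg remain.
Put P4 (67 kg) in truck 3; 33 kg remain.
Put P5 (58 kg) in truck 4; 42 kg remain.
Put P6 (15 kg) in truck 4; 27 kg remain.
Put P7 (27 kg) in truck 4; 0 kg remain.
Put P8 (9 kg) in truck 5; 91 kg remain.
Put P9 (11 kg) in truck 5; 80 kg remain.
Put P10 (75 kg) in truck 5; 5 kg remain.
Put P11 (19 kg) in truck 6; 81 kg remain.
Put P12 (66 kg) in truck 6; 15 kg remain.
Put P13 (23 kg) in truck 7; 77 kg remain.
Put P14 (30 kg) in truck 7; 47 kg remain.
Put P15 (59 kg) in truck 8; 41 kg remain.
Put P16 (70 kg) in truck 9; 30 kg remain.
Put P17 (55 kg) in truck 10; 45 kg remain.
Put P18 (19 kg) in truck 10; 26 kg remain.
10 trucks × 100 kg = 1000 kg; used 740 kg; unused 260 kg.

260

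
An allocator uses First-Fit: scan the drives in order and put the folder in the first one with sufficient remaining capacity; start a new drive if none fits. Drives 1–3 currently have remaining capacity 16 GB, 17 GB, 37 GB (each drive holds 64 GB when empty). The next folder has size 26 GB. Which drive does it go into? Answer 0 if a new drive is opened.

3

Drives with room: drive 3 (37 GB).
The first with room is drive 3.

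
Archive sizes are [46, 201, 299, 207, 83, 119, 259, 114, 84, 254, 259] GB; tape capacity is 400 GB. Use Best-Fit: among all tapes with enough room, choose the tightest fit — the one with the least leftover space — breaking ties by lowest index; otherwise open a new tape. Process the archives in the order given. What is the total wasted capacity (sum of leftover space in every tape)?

475

46 GB → tape 1 (remaining 354 GB)
201 GB → tape 1 (remaining 153 GB)
299 GB → tape 2 (remaining 101 GB)
207 GB → tape 3 (remaining 193 GB)
83 GB → tape 2 (remaining 18 GB)
119 GB → tape 1 (remaining 34 GB)
259 GB → tape 4 (remaining 141 GB)
114 GB → tape 4 (remaining 27 GB)
84 GB → tape 3 (remaining 109 GB)
254 GB → tape 5 (remaining 146 GB)
259 GB → tape 6 (remaining 141 GB)
6 tapes × 400 GB = 2400 GB; used 1925 GB; unused 475 GB.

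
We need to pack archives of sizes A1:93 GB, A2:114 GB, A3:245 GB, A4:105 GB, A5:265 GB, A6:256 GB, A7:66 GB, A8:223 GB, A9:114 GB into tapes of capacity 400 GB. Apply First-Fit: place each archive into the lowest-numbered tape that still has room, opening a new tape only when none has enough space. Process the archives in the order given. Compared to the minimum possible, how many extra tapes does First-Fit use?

First-Fit: [93,114,105,66] [245,114] [265] [256] [223] → 5 tapes.
Total size 1481 GB; any packing needs at least ⌈1481/400⌉ = 4 tapes.
An optimal packing achieves that bound: [265,114] [256,114] [245,105] [223,93,66] → 4 tapes.
Excess: 5 − 4 = 1.

1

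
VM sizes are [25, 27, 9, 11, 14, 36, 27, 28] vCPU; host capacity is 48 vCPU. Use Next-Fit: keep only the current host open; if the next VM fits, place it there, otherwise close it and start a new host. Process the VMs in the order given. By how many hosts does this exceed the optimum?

1

Next-Fit: [25] [27,9,11] [14] [36] [27] [28] → 6 hosts.
5 VMs exceed 24 vCPU (half the capacity), and no two of those can share a host, so at least 5 hosts are needed.
An optimal packing achieves that bound: [36,11] [28,14] [27,9] [27] [25] → 5 hosts.
Excess: 6 − 5 = 1.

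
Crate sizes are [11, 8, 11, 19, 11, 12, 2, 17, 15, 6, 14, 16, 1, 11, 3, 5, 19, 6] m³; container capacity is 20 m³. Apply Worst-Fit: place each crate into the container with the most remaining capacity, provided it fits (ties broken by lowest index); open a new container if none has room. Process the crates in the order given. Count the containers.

container 1: place 11 m³, 9 m³ left
container 1: place 8 m³, 1 m³ left
container 2: place 11 m³, 9 m³ left
container 3: place 19 m³, 1 m³ left
container 4: place 11 m³, 9 m³ left
container 5: place 12 m³, 8 m³ left
container 2: place 2 m³, 7 m³ left
container 6: place 17 m³, 3 m³ left
container 7: place 15 m³, 5 m³ left
container 4: place 6 m³, 3 m³ left
container 8: place 14 m³, 6 m³ left
container 9: place 16 m³, 4 m³ left
container 5: place 1 m³, 7 m³ left
container 10: place 11 m³, 9 m³ left
container 10: place 3 m³, 6 m³ left
container 2: place 5 m³, 2 m³ left
container 11: place 19 m³, 1 m³ left
container 5: place 6 m³, 1 m³ left
Final containers: [11,8] [11,2,5] [19] [11,6] [12,1,6] [17] [15] [14] [16] [11,3] [19].

11 containers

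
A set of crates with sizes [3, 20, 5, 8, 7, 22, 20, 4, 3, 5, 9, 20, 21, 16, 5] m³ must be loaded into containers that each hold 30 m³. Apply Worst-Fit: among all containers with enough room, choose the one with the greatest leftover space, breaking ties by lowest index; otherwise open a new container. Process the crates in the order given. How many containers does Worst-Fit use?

7 containers

3 m³ → container 1 (remaining 27 m³)
20 m³ → container 1 (remaining 7 m³)
5 m³ → container 1 (remaining 2 m³)
8 m³ → container 2 (remaining 22 m³)
7 m³ → container 2 (remaining 15 m³)
22 m³ → container 3 (remaining 8 m³)
20 m³ → container 4 (remaining 10 m³)
4 m³ → container 2 (remaining 11 m³)
3 m³ → container 2 (remaining 8 m³)
5 m³ → container 4 (remaining 5 m³)
9 m³ → container 5 (remaining 21 m³)
20 m³ → container 5 (remaining 1 m³)
21 m³ → container 6 (remaining 9 m³)
16 m³ → container 7 (remaining 14 m³)
5 m³ → container 7 (remaining 9 m³)
Final containers: [3,20,5] [8,7,4,3] [22] [20,5] [9,20] [21] [16,5].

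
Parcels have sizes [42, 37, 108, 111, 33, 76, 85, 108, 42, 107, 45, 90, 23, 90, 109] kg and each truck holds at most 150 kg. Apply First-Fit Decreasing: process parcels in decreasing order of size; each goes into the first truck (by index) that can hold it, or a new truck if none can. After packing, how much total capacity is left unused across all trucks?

Sorted descending: 111, 109, 108, 108, 107, 90, 90, 85, 76, 45, 42, 42, 37, 33, 23.
111 kg → truck 1 (remaining 39 kg)
109 kg → truck 2 (remaining 41 kg)
108 kg → truck 3 (remaining 42 kg)
108 kg → truck 4 (remaining 42 kg)
107 kg → truck 5 (remaining 43 kg)
90 kg → truck 6 (remaining 60 kg)
90 kg → truck 7 (remaining 60 kg)
85 kg → truck 8 (remaining 65 kg)
76 kg → truck 9 (remaining 74 kg)
45 kg → truck 6 (remaining 15 kg)
42 kg → truck 3 (remaining 0 kg)
42 kg → truck 4 (remaining 0 kg)
37 kg → truck 1 (remaining 2 kg)
33 kg → truck 2 (remaining 8 kg)
23 kg → truck 5 (remaining 20 kg)
9 trucks × 150 kg = 1350 kg; used 1106 kg; unused 244 kg.

244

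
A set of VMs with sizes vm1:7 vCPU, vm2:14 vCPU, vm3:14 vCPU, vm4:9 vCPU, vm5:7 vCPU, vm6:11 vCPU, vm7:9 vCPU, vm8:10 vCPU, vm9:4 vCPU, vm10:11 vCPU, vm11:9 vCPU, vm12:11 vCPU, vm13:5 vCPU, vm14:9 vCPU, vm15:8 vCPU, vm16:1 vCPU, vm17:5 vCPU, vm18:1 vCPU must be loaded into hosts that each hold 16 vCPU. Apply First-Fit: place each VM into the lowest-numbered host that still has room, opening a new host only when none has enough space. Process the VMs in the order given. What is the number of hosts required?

11

Put vm1 (7 vCPU) in host 1; 9 vCPU remain.
Put vm2 (14 vCPU) in host 2; 2 vCPU remain.
Put vm3 (14 vCPU) in host 3; 2 vCPU remain.
Put vm4 (9 vCPU) in host 1; 0 vCPU remain.
Put vm5 (7 vCPU) in host 4; 9 vCPU remain.
Put vm6 (11 vCPU) in host 5; 5 vCPU remain.
Put vm7 (9 vCPU) in host 4; 0 vCPU remain.
Put vm8 (10 vCPU) in host 6; 6 vCPU remain.
Put vm9 (4 vCPU) in host 5; 1 vCPU remain.
Put vm10 (11 vCPU) in host 7; 5 vCPU remain.
Put vm11 (9 vCPU) in host 8; 7 vCPU remain.
Put vm12 (11 vCPU) in host 9; 5 vCPU remain.
Put vm13 (5 vCPU) in host 6; 1 vCPU remain.
Put vm14 (9 vCPU) in host 10; 7 vCPU remain.
Put vm15 (8 vCPU) in host 11; 8 vCPU remain.
Put vm16 (1 vCPU) in host 2; 1 vCPU remain.
Put vm17 (5 vCPU) in host 7; 0 vCPU remain.
Put vm18 (1 vCPU) in host 2; 0 vCPU remain.
Final hosts: [7,9] [14,1,1] [14] [7,9] [11,4] [10,5] [11,5] [9] [11] [9] [8].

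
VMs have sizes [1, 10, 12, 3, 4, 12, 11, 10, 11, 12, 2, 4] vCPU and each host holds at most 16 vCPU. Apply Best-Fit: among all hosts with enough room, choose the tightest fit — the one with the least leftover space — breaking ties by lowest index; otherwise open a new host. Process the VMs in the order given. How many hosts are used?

7 hosts

1 vCPU → host 1 (remaining 15 vCPU)
10 vCPU → host 1 (remaining 5 vCPU)
12 vCPU → host 2 (remaining 4 vCPU)
3 vCPU → host 2 (remaining 1 vCPU)
4 vCPU → host 1 (remaining 1 vCPU)
12 vCPU → host 3 (remaining 4 vCPU)
11 vCPU → host 4 (remaining 5 vCPU)
10 vCPU → host 5 (remaining 6 vCPU)
11 vCPU → host 6 (remaining 5 vCPU)
12 vCPU → host 7 (remaining 4 vCPU)
2 vCPU → host 3 (remaining 2 vCPU)
4 vCPU → host 7 (remaining 0 vCPU)
Final hosts: [1,10,4] [12,3] [12,2] [11] [10] [11] [12,4].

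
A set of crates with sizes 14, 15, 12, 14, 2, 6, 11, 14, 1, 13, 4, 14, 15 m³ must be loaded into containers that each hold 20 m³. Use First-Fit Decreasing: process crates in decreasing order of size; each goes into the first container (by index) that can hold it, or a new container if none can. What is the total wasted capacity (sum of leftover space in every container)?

Sorted descending: 15, 15, 14, 14, 14, 14, 13, 12, 11, 6, 4, 2, 1.
15 m³ → container 1 (remaining 5 m³)
15 m³ → container 2 (remaining 5 m³)
14 m³ → container 3 (remaining 6 m³)
14 m³ → container 4 (remaining 6 m³)
14 m³ → container 5 (remaining 6 m³)
14 m³ → container 6 (remaining 6 m³)
13 m³ → container 7 (remaining 7 m³)
12 m³ → container 8 (remaining 8 m³)
11 m³ → container 9 (remaining 9 m³)
6 m³ → container 3 (remaining 0 m³)
4 m³ → container 1 (remaining 1 m³)
2 m³ → container 2 (remaining 3 m³)
1 m³ → container 1 (remaining 0 m³)
9 containers × 20 m³ = 180 m³; used 135 m³; unused 45 m³.

45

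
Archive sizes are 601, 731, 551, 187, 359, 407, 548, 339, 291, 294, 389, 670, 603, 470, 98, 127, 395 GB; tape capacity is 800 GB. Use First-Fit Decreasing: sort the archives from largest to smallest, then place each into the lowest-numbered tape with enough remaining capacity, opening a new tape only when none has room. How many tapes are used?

Sorted descending: 731, 670, 603, 601, 551, 548, 470, 407, 395, 389, 359, 339, 294, 291, 187, 127, 98.
tape 1: place 731 GB, 69 GB left
tape 2: place 670 GB, 130 GB left
tape 3: place 603 GB, 197 GB left
tape 4: place 601 GB, 199 GB left
tape 5: place 551 GB, 249 GB left
tape 6: place 548 GB, 252 GB left
tape 7: place 470 GB, 330 GB left
tape 8: place 407 GB, 393 GB left
tape 9: place 395 GB, 405 GB left
tape 8: place 389 GB, 4 GB left
tape 9: place 359 GB, 46 GB left
tape 10: place 339 GB, 461 GB left
tape 7: place 294 GB, 36 GB left
tape 10: place 291 GB, 170 GB left
tape 3: place 187 GB, 10 GB left
tape 2: place 127 GB, 3 GB left
tape 4: place 98 GB, 101 GB left
Final tapes: [731] [670,127] [603,187] [601,98] [551] [548] [470,294] [407,389] [395,359] [339,291].

10 tapes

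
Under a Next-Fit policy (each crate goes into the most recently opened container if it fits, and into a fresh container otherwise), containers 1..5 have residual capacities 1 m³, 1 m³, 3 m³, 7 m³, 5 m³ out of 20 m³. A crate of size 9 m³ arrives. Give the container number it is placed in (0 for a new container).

0

Next-Fit only looks at container 5, which has 5 m³ free.
9 m³ does not fit, so a new container is opened.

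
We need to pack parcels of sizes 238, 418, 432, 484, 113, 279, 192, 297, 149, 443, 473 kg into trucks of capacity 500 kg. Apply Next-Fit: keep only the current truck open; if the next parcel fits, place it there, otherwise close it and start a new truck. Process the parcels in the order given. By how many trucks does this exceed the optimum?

1

Next-Fit: [238] [418] [432] [484] [113,279] [192,297] [149] [443] [473] → 9 trucks.
Total size 3518 kg; any packing needs at least ⌈3518/500⌉ = 8 trucks.
An optimal packing achieves that bound: [484] [473] [443] [432] [418] [297,192] [279,149] [238,113] → 8 trucks.
Excess: 9 − 8 = 1.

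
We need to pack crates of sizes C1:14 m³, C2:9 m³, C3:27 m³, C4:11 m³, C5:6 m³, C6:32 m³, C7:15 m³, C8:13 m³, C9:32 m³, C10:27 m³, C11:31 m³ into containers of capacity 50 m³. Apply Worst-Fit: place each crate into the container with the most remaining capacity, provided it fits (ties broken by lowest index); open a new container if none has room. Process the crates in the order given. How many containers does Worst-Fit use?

6

C1 (14 m³) → container 1 (remaining 36 m³)
C2 (9 m³) → container 1 (remaining 27 m³)
C3 (27 m³) → container 1 (remaining 0 m³)
C4 (11 m³) → container 2 (remaining 39 m³)
C5 (6 m³) → container 2 (remaining 33 m³)
C6 (32 m³) → container 2 (remaining 1 m³)
C7 (15 m³) → container 3 (remaining 35 m³)
C8 (13 m³) → container 3 (remaining 22 m³)
C9 (32 m³) → container 4 (remaining 18 m³)
C10 (27 m³) → container 5 (remaining 23 m³)
C11 (31 m³) → container 6 (remaining 19 m³)
Final containers: [14,9,27] [11,6,32] [15,13] [32] [27] [31].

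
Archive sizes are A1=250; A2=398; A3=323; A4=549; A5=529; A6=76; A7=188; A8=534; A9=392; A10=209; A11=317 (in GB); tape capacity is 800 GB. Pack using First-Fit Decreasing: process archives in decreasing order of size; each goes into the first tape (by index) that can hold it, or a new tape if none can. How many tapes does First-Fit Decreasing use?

5

Sorted descending: 549, 534, 529, 398, 392, 323, 317, 250, 209, 188, 76.
549 GB → tape 1 (remaining 251 GB)
534 GB → tape 2 (remaining 266 GB)
529 GB → tape 3 (remaining 271 GB)
398 GB → tape 4 (remaining 402 GB)
392 GB → tape 4 (remaining 10 GB)
323 GB → tape 5 (remaining 477 GB)
317 GB → tape 5 (remaining 160 GB)
250 GB → tape 1 (remaining 1 GB)
209 GB → tape 2 (remaining 57 GB)
188 GB → tape 3 (remaining 83 GB)
76 GB → tape 3 (remaining 7 GB)
Final tapes: [549,250] [534,209] [529,188,76] [398,392] [323,317].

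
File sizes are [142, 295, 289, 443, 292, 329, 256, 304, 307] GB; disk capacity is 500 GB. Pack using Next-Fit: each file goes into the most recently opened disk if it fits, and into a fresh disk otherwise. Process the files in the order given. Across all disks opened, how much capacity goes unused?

disk 1: place 142 GB, 358 GB left
disk 1: place 295 GB, 63 GB left
disk 2: place 289 GB, 211 GB left
disk 3: place 443 GB, 57 GB left
disk 4: place 292 GB, 208 GB left
disk 5: place 329 GB, 171 GB left
disk 6: place 256 GB, 244 GB left
disk 7: place 304 GB, 196 GB left
disk 8: place 307 GB, 193 GB left
8 disks × 500 GB = 4000 GB; used 2657 GB; unused 1343 GB.

1343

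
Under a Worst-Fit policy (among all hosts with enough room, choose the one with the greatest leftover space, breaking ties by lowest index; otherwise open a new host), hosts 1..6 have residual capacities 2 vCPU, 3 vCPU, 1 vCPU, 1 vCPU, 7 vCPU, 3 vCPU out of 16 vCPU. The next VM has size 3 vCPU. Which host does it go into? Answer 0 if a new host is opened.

5

Hosts with room: host 2 (3 vCPU), host 5 (7 vCPU), host 6 (3 vCPU).
Most room is host 5 with 7 vCPU free.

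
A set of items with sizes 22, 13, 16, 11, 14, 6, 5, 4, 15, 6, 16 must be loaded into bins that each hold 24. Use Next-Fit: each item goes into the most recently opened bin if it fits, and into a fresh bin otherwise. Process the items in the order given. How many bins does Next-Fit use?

Put 22 in bin 1; 2 remain.
Put 13 in bin 2; 11 remain.
Put 16 in bin 3; 8 remain.
Put 11 in bin 4; 13 remain.
Put 14 in bin 5; 10 remain.
Put 6 in bin 5; 4 remain.
Put 5 in bin 6; 19 remain.
Put 4 in bin 6; 15 remain.
Put 15 in bin 6; 0 remain.
Put 6 in bin 7; 18 remain.
Put 16 in bin 7; 2 remain.
Final bins: [22] [13] [16] [11] [14,6] [5,4,15] [6,16].

7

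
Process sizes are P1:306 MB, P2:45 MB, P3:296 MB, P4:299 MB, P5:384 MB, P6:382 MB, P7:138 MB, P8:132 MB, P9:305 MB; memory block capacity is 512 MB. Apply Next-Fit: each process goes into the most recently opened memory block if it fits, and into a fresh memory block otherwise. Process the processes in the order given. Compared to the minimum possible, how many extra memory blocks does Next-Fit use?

Next-Fit: [306,45] [296] [299] [384] [382] [138,132] [305] → 7 memory blocks.
6 processes exceed 256 MB (half the capacity), and no two of those can share a memory block, so at least 6 memory blocks are needed.
An optimal packing achieves that bound: [384,45] [382] [306,138] [305,132] [299] [296] → 6 memory blocks.
Excess: 7 − 6 = 1.

1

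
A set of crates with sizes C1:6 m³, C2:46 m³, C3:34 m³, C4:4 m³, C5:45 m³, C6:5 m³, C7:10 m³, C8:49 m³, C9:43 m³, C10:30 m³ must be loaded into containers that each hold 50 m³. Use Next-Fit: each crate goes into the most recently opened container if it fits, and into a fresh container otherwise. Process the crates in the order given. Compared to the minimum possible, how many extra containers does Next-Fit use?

2

Next-Fit: [6] [46] [34,4] [45,5] [10] [49] [43] [30] → 8 containers.
Total size 272 m³; any packing needs at least ⌈272/50⌉ = 6 containers.
An optimal packing achieves that bound: [49] [46,4] [45,5] [43,6] [34,10] [30] → 6 containers.
Excess: 8 − 6 = 2.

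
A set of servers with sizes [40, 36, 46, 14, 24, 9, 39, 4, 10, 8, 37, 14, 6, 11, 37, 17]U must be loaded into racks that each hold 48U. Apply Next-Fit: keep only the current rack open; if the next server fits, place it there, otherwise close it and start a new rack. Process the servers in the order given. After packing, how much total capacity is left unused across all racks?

128

40U → rack 1 (remaining 8U)
36U → rack 2 (remaining 12U)
46U → rack 3 (remaining 2U)
14U → rack 4 (remaining 34U)
24U → rack 4 (remaining 10U)
9U → rack 4 (remaining 1U)
39U → rack 5 (remaining 9U)
4U → rack 5 (remaining 5U)
10U → rack 6 (remaining 38U)
8U → rack 6 (remaining 30U)
37U → rack 7 (remaining 11U)
14U → rack 8 (remaining 34U)
6U → rack 8 (remaining 28U)
11U → rack 8 (remaining 17U)
37U → rack 9 (remaining 11U)
17U → rack 10 (remaining 31U)
10 racks × 48U = 480U; used 352U; unused 128U.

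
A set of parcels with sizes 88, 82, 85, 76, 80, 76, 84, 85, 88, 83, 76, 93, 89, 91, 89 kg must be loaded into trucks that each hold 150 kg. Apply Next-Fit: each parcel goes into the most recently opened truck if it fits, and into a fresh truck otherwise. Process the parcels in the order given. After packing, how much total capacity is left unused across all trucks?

truck 1: place 88 kg, 62 kg left
truck 2: place 82 kg, 68 kg left
truck 3: place 85 kg, 65 kg left
truck 4: place 76 kg, 74 kg left
truck 5: place 80 kg, 70 kg left
truck 6: place 76 kg, 74 kg left
truck 7: place 84 kg, 66 kg left
truck 8: place 85 kg, 65 kg left
truck 9: place 88 kg, 62 kg left
truck 10: place 83 kg, 67 kg left
truck 11: place 76 kg, 74 kg left
truck 12: place 93 kg, 57 kg left
truck 13: place 89 kg, 61 kg left
truck 14: place 91 kg, 59 kg left
truck 15: place 89 kg, 61 kg left
15 trucks × 150 kg = 2250 kg; used 1265 kg; unused 985 kg.

985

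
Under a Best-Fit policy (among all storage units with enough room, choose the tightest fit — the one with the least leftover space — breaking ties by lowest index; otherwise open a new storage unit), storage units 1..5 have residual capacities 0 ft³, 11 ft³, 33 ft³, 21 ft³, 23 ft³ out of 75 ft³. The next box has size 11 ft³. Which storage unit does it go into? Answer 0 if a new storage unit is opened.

2

Storage units with room: storage unit 2 (11 ft³), storage unit 3 (33 ft³), storage unit 4 (21 ft³), storage unit 5 (23 ft³).
Tightest fit is storage unit 2 with 11 ft³ free.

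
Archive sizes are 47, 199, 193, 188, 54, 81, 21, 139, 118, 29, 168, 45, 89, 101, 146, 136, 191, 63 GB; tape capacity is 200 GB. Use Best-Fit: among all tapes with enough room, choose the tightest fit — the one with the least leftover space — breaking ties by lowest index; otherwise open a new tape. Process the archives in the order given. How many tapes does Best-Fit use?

47 GB → tape 1 (remaining 153 GB)
199 GB → tape 2 (remaining 1 GB)
193 GB → tape 3 (remaining 7 GB)
188 GB → tape 4 (remaining 12 GB)
54 GB → tape 1 (remaining 99 GB)
81 GB → tape 1 (remaining 18 GB)
21 GB → tape 5 (remaining 179 GB)
139 GB → tape 5 (remaining 40 GB)
118 GB → tape 6 (remaining 82 GB)
29 GB → tape 5 (remaining 11 GB)
168 GB → tape 7 (remaining 32 GB)
45 GB → tape 6 (remaining 37 GB)
89 GB → tape 8 (remaining 111 GB)
101 GB → tape 8 (remaining 10 GB)
146 GB → tape 9 (remaining 54 GB)
136 GB → tape 10 (remaining 64 GB)
191 GB → tape 11 (remaining 9 GB)
63 GB → tape 10 (remaining 1 GB)
Final tapes: [47,54,81] [199] [193] [188] [21,139,29] [118,45] [168] [89,101] [146] [136,63] [191].

11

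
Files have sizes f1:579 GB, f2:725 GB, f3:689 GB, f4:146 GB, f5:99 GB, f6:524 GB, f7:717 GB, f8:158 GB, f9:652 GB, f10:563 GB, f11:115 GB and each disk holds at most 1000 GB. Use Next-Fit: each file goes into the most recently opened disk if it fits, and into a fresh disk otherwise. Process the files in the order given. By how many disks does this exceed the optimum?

0

Next-Fit: [579] [725] [689,146,99] [524] [717,158] [652] [563,115] → 7 disks.
7 files exceed 500 GB (half the capacity), and no two of those can share a disk, so at least 7 disks are needed.
So 7 is already optimal.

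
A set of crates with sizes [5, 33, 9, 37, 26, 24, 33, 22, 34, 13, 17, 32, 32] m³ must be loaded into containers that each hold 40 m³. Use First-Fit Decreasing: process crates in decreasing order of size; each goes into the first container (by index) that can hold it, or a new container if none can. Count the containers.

Sorted descending: 37, 34, 33, 33, 32, 32, 26, 24, 22, 17, 13, 9, 5.
37 m³ → container 1 (remaining 3 m³)
34 m³ → container 2 (remaining 6 m³)
33 m³ → container 3 (remaining 7 m³)
33 m³ → container 4 (remaining 7 m³)
32 m³ → container 5 (remaining 8 m³)
32 m³ → container 6 (remaining 8 m³)
26 m³ → container 7 (remaining 14 m³)
24 m³ → container 8 (remaining 16 m³)
22 m³ → container 9 (remaining 18 m³)
17 m³ → container 9 (remaining 1 m³)
13 m³ → container 7 (remaining 1 m³)
9 m³ → container 8 (remaining 7 m³)
5 m³ → container 2 (remaining 1 m³)

9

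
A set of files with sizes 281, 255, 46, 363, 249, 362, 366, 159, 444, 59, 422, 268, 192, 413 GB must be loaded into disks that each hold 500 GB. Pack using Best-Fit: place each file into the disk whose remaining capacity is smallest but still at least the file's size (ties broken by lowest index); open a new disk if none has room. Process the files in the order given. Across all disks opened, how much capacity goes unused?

disk 1: place 281 GB, 219 GB left
disk 2: place 255 GB, 245 GB left
disk 1: place 46 GB, 173 GB left
disk 3: place 363 GB, 137 GB left
disk 4: place 249 GB, 251 GB left
disk 5: place 362 GB, 138 GB left
disk 6: place 366 GB, 134 GB left
disk 1: place 159 GB, 14 GB left
disk 7: place 444 GB, 56 GB left
disk 6: place 59 GB, 75 GB left
disk 8: place 422 GB, 78 GB left
disk 9: place 268 GB, 232 GB left
disk 9: place 192 GB, 40 GB left
disk 10: place 413 GB, 87 GB left
10 disks × 500 GB = 5000 GB; used 3879 GB; unused 1121 GB.

1121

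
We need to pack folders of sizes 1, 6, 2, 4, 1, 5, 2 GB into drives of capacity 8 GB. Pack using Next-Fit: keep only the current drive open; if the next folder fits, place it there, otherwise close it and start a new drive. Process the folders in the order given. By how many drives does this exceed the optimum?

0

Next-Fit: [1,6] [2,4,1] [5,2] → 3 drives.
Total size 21 GB; any packing needs at least ⌈21/8⌉ = 3 drives.
So 3 is already optimal.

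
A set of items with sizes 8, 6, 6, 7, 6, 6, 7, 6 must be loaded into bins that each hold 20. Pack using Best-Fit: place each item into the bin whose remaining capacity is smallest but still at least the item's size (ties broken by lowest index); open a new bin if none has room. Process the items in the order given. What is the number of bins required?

bin 1: place 8, 12 left
bin 1: place 6, 6 left
bin 1: place 6, 0 left
bin 2: place 7, 13 left
bin 2: place 6, 7 left
bin 2: place 6, 1 left
bin 3: place 7, 13 left
bin 3: place 6, 7 left
Final bins: [8,6,6] [7,6,6] [7,6].

3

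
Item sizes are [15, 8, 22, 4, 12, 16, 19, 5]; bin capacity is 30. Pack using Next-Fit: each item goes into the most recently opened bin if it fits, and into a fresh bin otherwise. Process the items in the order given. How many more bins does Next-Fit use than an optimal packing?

Next-Fit: [15,8] [22,4] [12,16] [19,5] → 4 bins.
Total size 101; any packing needs at least ⌈101/30⌉ = 4 bins.
So 4 is already optimal.

0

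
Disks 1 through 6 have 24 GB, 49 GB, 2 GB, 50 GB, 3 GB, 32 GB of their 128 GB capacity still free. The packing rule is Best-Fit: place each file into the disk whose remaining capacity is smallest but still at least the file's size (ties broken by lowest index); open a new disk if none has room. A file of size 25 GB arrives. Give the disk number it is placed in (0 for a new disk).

6

Disks with room: disk 2 (49 GB), disk 4 (50 GB), disk 6 (32 GB).
Tightest fit is disk 6 with 32 GB free.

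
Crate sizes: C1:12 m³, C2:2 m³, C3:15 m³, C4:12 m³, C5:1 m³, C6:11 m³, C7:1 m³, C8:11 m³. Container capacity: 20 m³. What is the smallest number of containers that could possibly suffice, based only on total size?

4 containers

Total size = 12 + 2 + 15 + 12 + 1 + 11 + 1 + 11 = 65 m³.
⌈65 / 20⌉ = 4.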